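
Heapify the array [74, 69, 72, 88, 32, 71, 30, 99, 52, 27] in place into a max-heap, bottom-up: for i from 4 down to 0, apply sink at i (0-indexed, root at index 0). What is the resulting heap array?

sift down from index 4: already satisfies heap property
sift down from index 3:
  88 vs larger child 99 at index 7, swap → [74, 69, 72, 99, 32, 71, 30, 88, 52, 27]
sift down from index 2: already satisfies heap property
sift down from index 1:
  69 vs larger child 99 at index 3, swap → [74, 99, 72, 69, 32, 71, 30, 88, 52, 27]
  69 vs larger child 88 at index 7, swap → [74, 99, 72, 88, 32, 71, 30, 69, 52, 27]
sift down from index 0:
  74 vs larger child 99 at index 1, swap → [99, 74, 72, 88, 32, 71, 30, 69, 52, 27]
  74 vs larger child 88 at index 3, swap → [99, 88, 72, 74, 32, 71, 30, 69, 52, 27]

[99, 88, 72, 74, 32, 71, 30, 69, 52, 27]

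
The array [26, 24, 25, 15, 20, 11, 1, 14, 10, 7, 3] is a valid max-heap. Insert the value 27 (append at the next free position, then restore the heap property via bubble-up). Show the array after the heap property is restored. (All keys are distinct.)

[27, 24, 26, 15, 20, 25, 1, 14, 10, 7, 3, 11]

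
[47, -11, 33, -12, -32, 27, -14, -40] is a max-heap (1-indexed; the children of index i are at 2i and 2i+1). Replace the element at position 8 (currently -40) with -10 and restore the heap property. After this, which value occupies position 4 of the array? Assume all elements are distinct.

set index 8 from -40 to -10 → [47, -11, 33, -12, -32, 27, -14, -10]
-10 > parent -12 at index 4, swap → [47, -11, 33, -10, -32, 27, -14, -12]
-10 > parent -11 at index 2, swap → [47, -10, 33, -11, -32, 27, -14, -12]
resulting array: [47, -10, 33, -11, -32, 27, -14, -12]

-11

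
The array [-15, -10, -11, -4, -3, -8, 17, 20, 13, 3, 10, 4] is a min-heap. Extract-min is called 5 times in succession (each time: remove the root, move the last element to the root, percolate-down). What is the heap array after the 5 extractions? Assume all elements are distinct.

[-3, 10, 3, 20, 13, 4, 17]

extract-min #1 returns -15:
  remove root -15; move last element 4 to root → [4, -10, -11, -4, -3, -8, 17, 20, 13, 3, 10]
  4 vs smaller child -11 at index 2, swap → [-11, -10, 4, -4, -3, -8, 17, 20, 13, 3, 10]
  4 vs smaller child -8 at index 5, swap → [-11, -10, -8, -4, -3, 4, 17, 20, 13, 3, 10]
extract-min #2 returns -11:
  remove root -11; move last element 10 to root → [10, -10, -8, -4, -3, 4, 17, 20, 13, 3]
  10 vs smaller child -10 at index 1, swap → [-10, 10, -8, -4, -3, 4, 17, 20, 13, 3]
  10 vs smaller child -4 at index 3, swap → [-10, -4, -8, 10, -3, 4, 17, 20, 13, 3]
extract-min #3 returns -10:
  remove root -10; move last element 3 to root → [3, -4, -8, 10, -3, 4, 17, 20, 13]
  3 vs smaller child -8 at index 2, swap → [-8, -4, 3, 10, -3, 4, 17, 20, 13]
extract-min #4 returns -8:
  remove root -8; move last element 13 to root → [13, -4, 3, 10, -3, 4, 17, 20]
  13 vs smaller child -4 at index 1, swap → [-4, 13, 3, 10, -3, 4, 17, 20]
  13 vs smaller child -3 at index 4, swap → [-4, -3, 3, 10, 13, 4, 17, 20]
extract-min #5 returns -4:
  remove root -4; move last element 20 to root → [20, -3, 3, 10, 13, 4, 17]
  20 vs smaller child -3 at index 1, swap → [-3, 20, 3, 10, 13, 4, 17]
  20 vs smaller child 10 at index 3, swap → [-3, 10, 3, 20, 13, 4, 17]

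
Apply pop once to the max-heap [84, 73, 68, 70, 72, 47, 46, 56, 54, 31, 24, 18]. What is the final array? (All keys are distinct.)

remove root 84; move last element 18 to root → [18, 73, 68, 70, 72, 47, 46, 56, 54, 31, 24]
18 vs larger child 73 at index 1, swap → [73, 18, 68, 70, 72, 47, 46, 56, 54, 31, 24]
18 vs larger child 72 at index 4, swap → [73, 72, 68, 70, 18, 47, 46, 56, 54, 31, 24]
18 vs larger child 31 at index 9, swap → [73, 72, 68, 70, 31, 47, 46, 56, 54, 18, 24]

[73, 72, 68, 70, 31, 47, 46, 56, 54, 18, 24]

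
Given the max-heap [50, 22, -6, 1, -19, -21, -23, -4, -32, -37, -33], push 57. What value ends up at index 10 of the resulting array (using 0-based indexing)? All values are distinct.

append 57 at index 11 → [50, 22, -6, 1, -19, -21, -23, -4, -32, -37, -33, 57]
57 > parent -21 at index 5, swap → [50, 22, -6, 1, -19, 57, -23, -4, -32, -37, -33, -21]
57 > parent -6 at index 2, swap → [50, 22, 57, 1, -19, -6, -23, -4, -32, -37, -33, -21]
57 > parent 50 at index 0, swap → [57, 22, 50, 1, -19, -6, -23, -4, -32, -37, -33, -21]
resulting array: [57, 22, 50, 1, -19, -6, -23, -4, -32, -37, -33, -21]

-33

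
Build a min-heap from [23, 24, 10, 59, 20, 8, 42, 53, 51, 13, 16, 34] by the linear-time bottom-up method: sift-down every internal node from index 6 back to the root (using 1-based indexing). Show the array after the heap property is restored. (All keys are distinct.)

sift down from index 6: already satisfies heap property
sift down from index 5:
  20 vs smaller child 13 at index 10, swap → [23, 24, 10, 59, 13, 8, 42, 53, 51, 20, 16, 34]
sift down from index 4:
  59 vs smaller child 51 at index 9, swap → [23, 24, 10, 51, 13, 8, 42, 53, 59, 20, 16, 34]
sift down from index 3:
  10 vs smaller child 8 at index 6, swap → [23, 24, 8, 51, 13, 10, 42, 53, 59, 20, 16, 34]
sift down from index 2:
  24 vs smaller child 13 at index 5, swap → [23, 13, 8, 51, 24, 10, 42, 53, 59, 20, 16, 34]
  24 vs smaller child 16 at index 11, swap → [23, 13, 8, 51, 16, 10, 42, 53, 59, 20, 24, 34]
sift down from index 1:
  23 vs smaller child 8 at index 3, swap → [8, 13, 23, 51, 16, 10, 42, 53, 59, 20, 24, 34]
  23 vs smaller child 10 at index 6, swap → [8, 13, 10, 51, 16, 23, 42, 53, 59, 20, 24, 34]

[8, 13, 10, 51, 16, 23, 42, 53, 59, 20, 24, 34]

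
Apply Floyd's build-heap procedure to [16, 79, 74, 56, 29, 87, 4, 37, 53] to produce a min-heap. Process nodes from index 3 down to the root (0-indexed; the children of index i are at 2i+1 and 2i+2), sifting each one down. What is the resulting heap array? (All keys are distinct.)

[4, 29, 16, 37, 79, 87, 74, 56, 53]

sift down from index 3:
  56 vs smaller child 37 at index 7, swap → [16, 79, 74, 37, 29, 87, 4, 56, 53]
sift down from index 2:
  74 vs smaller child 4 at index 6, swap → [16, 79, 4, 37, 29, 87, 74, 56, 53]
sift down from index 1:
  79 vs smaller child 29 at index 4, swap → [16, 29, 4, 37, 79, 87, 74, 56, 53]
sift down from index 0:
  16 vs smaller child 4 at index 2, swap → [4, 29, 16, 37, 79, 87, 74, 56, 53]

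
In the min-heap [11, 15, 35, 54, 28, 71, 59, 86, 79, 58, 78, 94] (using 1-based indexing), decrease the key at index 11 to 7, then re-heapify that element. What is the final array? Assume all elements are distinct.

[7, 11, 35, 54, 15, 71, 59, 86, 79, 58, 28, 94]

set index 11 from 78 to 7 → [11, 15, 35, 54, 28, 71, 59, 86, 79, 58, 7, 94]
7 < parent 28 at index 5, swap → [11, 15, 35, 54, 7, 71, 59, 86, 79, 58, 28, 94]
7 < parent 15 at index 2, swap → [11, 7, 35, 54, 15, 71, 59, 86, 79, 58, 28, 94]
7 < parent 11 at index 1, swap → [7, 11, 35, 54, 15, 71, 59, 86, 79, 58, 28, 94]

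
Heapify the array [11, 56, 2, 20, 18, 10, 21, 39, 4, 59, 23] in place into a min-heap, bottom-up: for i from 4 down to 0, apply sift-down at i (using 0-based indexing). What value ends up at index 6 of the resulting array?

sift down from index 4: already satisfies heap property
sift down from index 3:
  20 vs smaller child 4 at index 8, swap → [11, 56, 2, 4, 18, 10, 21, 39, 20, 59, 23]
sift down from index 2: already satisfies heap property
sift down from index 1:
  56 vs smaller child 4 at index 3, swap → [11, 4, 2, 56, 18, 10, 21, 39, 20, 59, 23]
  56 vs smaller child 20 at index 8, swap → [11, 4, 2, 20, 18, 10, 21, 39, 56, 59, 23]
sift down from index 0:
  11 vs smaller child 2 at index 2, swap → [2, 4, 11, 20, 18, 10, 21, 39, 56, 59, 23]
  11 vs smaller child 10 at index 5, swap → [2, 4, 10, 20, 18, 11, 21, 39, 56, 59, 23]
resulting array: [2, 4, 10, 20, 18, 11, 21, 39, 56, 59, 23]

21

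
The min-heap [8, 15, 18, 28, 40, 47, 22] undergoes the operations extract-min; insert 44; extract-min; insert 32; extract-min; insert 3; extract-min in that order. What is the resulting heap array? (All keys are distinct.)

[22, 28, 32, 44, 40, 47]

extract-min → returns 8:
  remove root 8; move last element 22 to root → [22, 15, 18, 28, 40, 47]
  22 vs smaller child 15 at index 1, swap → [15, 22, 18, 28, 40, 47]
insert 44:
  append 44 at index 6 → [15, 22, 18, 28, 40, 47, 44] (no swap needed)
extract-min → returns 15:
  remove root 15; move last element 44 to root → [44, 22, 18, 28, 40, 47]
  44 vs smaller child 18 at index 2, swap → [18, 22, 44, 28, 40, 47]
insert 32:
  append 32 at index 6 → [18, 22, 44, 28, 40, 47, 32]
  32 < parent 44 at index 2, swap → [18, 22, 32, 28, 40, 47, 44]
extract-min → returns 18:
  remove root 18; move last element 44 to root → [44, 22, 32, 28, 40, 47]
  44 vs smaller child 22 at index 1, swap → [22, 44, 32, 28, 40, 47]
  44 vs smaller child 28 at index 3, swap → [22, 28, 32, 44, 40, 47]
insert 3:
  append 3 at index 6 → [22, 28, 32, 44, 40, 47, 3]
  3 < parent 32 at index 2, swap → [22, 28, 3, 44, 40, 47, 32]
  3 < parent 22 at index 0, swap → [3, 28, 22, 44, 40, 47, 32]
extract-min → returns 3:
  remove root 3; move last element 32 to root → [32, 28, 22, 44, 40, 47]
  32 vs smaller child 22 at index 2, swap → [22, 28, 32, 44, 40, 47]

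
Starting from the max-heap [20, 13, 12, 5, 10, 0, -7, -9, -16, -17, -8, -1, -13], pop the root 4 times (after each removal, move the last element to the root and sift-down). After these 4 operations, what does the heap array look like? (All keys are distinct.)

[5, -8, 0, -9, -17, -1, -7, -13, -16]

extract-max #1 returns 20:
  remove root 20; move last element -13 to root → [-13, 13, 12, 5, 10, 0, -7, -9, -16, -17, -8, -1]
  -13 vs larger child 13 at index 1, swap → [13, -13, 12, 5, 10, 0, -7, -9, -16, -17, -8, -1]
  -13 vs larger child 10 at index 4, swap → [13, 10, 12, 5, -13, 0, -7, -9, -16, -17, -8, -1]
  -13 vs larger child -8 at index 10, swap → [13, 10, 12, 5, -8, 0, -7, -9, -16, -17, -13, -1]
extract-max #2 returns 13:
  remove root 13; move last element -1 to root → [-1, 10, 12, 5, -8, 0, -7, -9, -16, -17, -13]
  -1 vs larger child 12 at index 2, swap → [12, 10, -1, 5, -8, 0, -7, -9, -16, -17, -13]
  -1 vs larger child 0 at index 5, swap → [12, 10, 0, 5, -8, -1, -7, -9, -16, -17, -13]
extract-max #3 returns 12:
  remove root 12; move last element -13 to root → [-13, 10, 0, 5, -8, -1, -7, -9, -16, -17]
  -13 vs larger child 10 at index 1, swap → [10, -13, 0, 5, -8, -1, -7, -9, -16, -17]
  -13 vs larger child 5 at index 3, swap → [10, 5, 0, -13, -8, -1, -7, -9, -16, -17]
  -13 vs larger child -9 at index 7, swap → [10, 5, 0, -9, -8, -1, -7, -13, -16, -17]
extract-max #4 returns 10:
  remove root 10; move last element -17 to root → [-17, 5, 0, -9, -8, -1, -7, -13, -16]
  -17 vs larger child 5 at index 1, swap → [5, -17, 0, -9, -8, -1, -7, -13, -16]
  -17 vs larger child -8 at index 4, swap → [5, -8, 0, -9, -17, -1, -7, -13, -16]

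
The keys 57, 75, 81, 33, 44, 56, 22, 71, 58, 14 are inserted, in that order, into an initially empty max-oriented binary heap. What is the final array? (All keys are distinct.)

[81, 71, 75, 58, 44, 56, 22, 33, 57, 14]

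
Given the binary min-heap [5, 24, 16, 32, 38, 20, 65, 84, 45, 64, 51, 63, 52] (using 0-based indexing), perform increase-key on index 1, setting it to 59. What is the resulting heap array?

set index 1 from 24 to 59 → [5, 59, 16, 32, 38, 20, 65, 84, 45, 64, 51, 63, 52]
59 vs smaller child 32 at index 3, swap → [5, 32, 16, 59, 38, 20, 65, 84, 45, 64, 51, 63, 52]
59 vs smaller child 45 at index 8, swap → [5, 32, 16, 45, 38, 20, 65, 84, 59, 64, 51, 63, 52]

[5, 32, 16, 45, 38, 20, 65, 84, 59, 64, 51, 63, 52]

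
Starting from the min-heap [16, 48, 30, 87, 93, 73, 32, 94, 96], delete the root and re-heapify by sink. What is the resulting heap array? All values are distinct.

remove root 16; move last element 96 to root → [96, 48, 30, 87, 93, 73, 32, 94]
96 vs smaller child 30 at index 2, swap → [30, 48, 96, 87, 93, 73, 32, 94]
96 vs smaller child 32 at index 6, swap → [30, 48, 32, 87, 93, 73, 96, 94]

[30, 48, 32, 87, 93, 73, 96, 94]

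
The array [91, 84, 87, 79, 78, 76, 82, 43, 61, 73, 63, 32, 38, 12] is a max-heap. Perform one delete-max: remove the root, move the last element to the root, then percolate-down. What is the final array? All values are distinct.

remove root 91; move last element 12 to root → [12, 84, 87, 79, 78, 76, 82, 43, 61, 73, 63, 32, 38]
12 vs larger child 87 at index 2, swap → [87, 84, 12, 79, 78, 76, 82, 43, 61, 73, 63, 32, 38]
12 vs larger child 82 at index 6, swap → [87, 84, 82, 79, 78, 76, 12, 43, 61, 73, 63, 32, 38]

[87, 84, 82, 79, 78, 76, 12, 43, 61, 73, 63, 32, 38]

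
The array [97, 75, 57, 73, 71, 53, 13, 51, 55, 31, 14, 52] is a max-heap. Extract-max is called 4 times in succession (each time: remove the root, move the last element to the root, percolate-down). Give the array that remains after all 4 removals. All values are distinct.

extract-max #1 returns 97:
  remove root 97; move last element 52 to root → [52, 75, 57, 73, 71, 53, 13, 51, 55, 31, 14]
  52 vs larger child 75 at index 1, swap → [75, 52, 57, 73, 71, 53, 13, 51, 55, 31, 14]
  52 vs larger child 73 at index 3, swap → [75, 73, 57, 52, 71, 53, 13, 51, 55, 31, 14]
  52 vs larger child 55 at index 8, swap → [75, 73, 57, 55, 71, 53, 13, 51, 52, 31, 14]
extract-max #2 returns 75:
  remove root 75; move last element 14 to root → [14, 73, 57, 55, 71, 53, 13, 51, 52, 31]
  14 vs larger child 73 at index 1, swap → [73, 14, 57, 55, 71, 53, 13, 51, 52, 31]
  14 vs larger child 71 at index 4, swap → [73, 71, 57, 55, 14, 53, 13, 51, 52, 31]
  14 vs only child 31 at index 9, swap → [73, 71, 57, 55, 31, 53, 13, 51, 52, 14]
extract-max #3 returns 73:
  remove root 73; move last element 14 to root → [14, 71, 57, 55, 31, 53, 13, 51, 52]
  14 vs larger child 71 at index 1, swap → [71, 14, 57, 55, 31, 53, 13, 51, 52]
  14 vs larger child 55 at index 3, swap → [71, 55, 57, 14, 31, 53, 13, 51, 52]
  14 vs larger child 52 at index 8, swap → [71, 55, 57, 52, 31, 53, 13, 51, 14]
extract-max #4 returns 71:
  remove root 71; move last element 14 to root → [14, 55, 57, 52, 31, 53, 13, 51]
  14 vs larger child 57 at index 2, swap → [57, 55, 14, 52, 31, 53, 13, 51]
  14 vs larger child 53 at index 5, swap → [57, 55, 53, 52, 31, 14, 13, 51]

[57, 55, 53, 52, 31, 14, 13, 51]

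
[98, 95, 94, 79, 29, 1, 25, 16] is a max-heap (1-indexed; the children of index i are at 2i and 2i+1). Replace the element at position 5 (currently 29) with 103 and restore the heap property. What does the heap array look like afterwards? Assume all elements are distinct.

[103, 98, 94, 79, 95, 1, 25, 16]

set index 5 from 29 to 103 → [98, 95, 94, 79, 103, 1, 25, 16]
103 > parent 95 at index 2, swap → [98, 103, 94, 79, 95, 1, 25, 16]
103 > parent 98 at index 1, swap → [103, 98, 94, 79, 95, 1, 25, 16]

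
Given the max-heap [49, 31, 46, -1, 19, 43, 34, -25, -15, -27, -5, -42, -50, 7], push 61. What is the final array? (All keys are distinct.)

append 61 at index 14 → [49, 31, 46, -1, 19, 43, 34, -25, -15, -27, -5, -42, -50, 7, 61]
61 > parent 34 at index 6, swap → [49, 31, 46, -1, 19, 43, 61, -25, -15, -27, -5, -42, -50, 7, 34]
61 > parent 46 at index 2, swap → [49, 31, 61, -1, 19, 43, 46, -25, -15, -27, -5, -42, -50, 7, 34]
61 > parent 49 at index 0, swap → [61, 31, 49, -1, 19, 43, 46, -25, -15, -27, -5, -42, -50, 7, 34]

[61, 31, 49, -1, 19, 43, 46, -25, -15, -27, -5, -42, -50, 7, 34]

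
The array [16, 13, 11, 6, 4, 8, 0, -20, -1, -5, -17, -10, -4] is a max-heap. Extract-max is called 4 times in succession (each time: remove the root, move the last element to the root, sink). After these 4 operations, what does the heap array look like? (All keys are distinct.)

extract-max #1 returns 16:
  remove root 16; move last element -4 to root → [-4, 13, 11, 6, 4, 8, 0, -20, -1, -5, -17, -10]
  -4 vs larger child 13 at index 1, swap → [13, -4, 11, 6, 4, 8, 0, -20, -1, -5, -17, -10]
  -4 vs larger child 6 at index 3, swap → [13, 6, 11, -4, 4, 8, 0, -20, -1, -5, -17, -10]
  -4 vs larger child -1 at index 8, swap → [13, 6, 11, -1, 4, 8, 0, -20, -4, -5, -17, -10]
extract-max #2 returns 13:
  remove root 13; move last element -10 to root → [-10, 6, 11, -1, 4, 8, 0, -20, -4, -5, -17]
  -10 vs larger child 11 at index 2, swap → [11, 6, -10, -1, 4, 8, 0, -20, -4, -5, -17]
  -10 vs larger child 8 at index 5, swap → [11, 6, 8, -1, 4, -10, 0, -20, -4, -5, -17]
extract-max #3 returns 11:
  remove root 11; move last element -17 to root → [-17, 6, 8, -1, 4, -10, 0, -20, -4, -5]
  -17 vs larger child 8 at index 2, swap → [8, 6, -17, -1, 4, -10, 0, -20, -4, -5]
  -17 vs larger child 0 at index 6, swap → [8, 6, 0, -1, 4, -10, -17, -20, -4, -5]
extract-max #4 returns 8:
  remove root 8; move last element -5 to root → [-5, 6, 0, -1, 4, -10, -17, -20, -4]
  -5 vs larger child 6 at index 1, swap → [6, -5, 0, -1, 4, -10, -17, -20, -4]
  -5 vs larger child 4 at index 4, swap → [6, 4, 0, -1, -5, -10, -17, -20, -4]

[6, 4, 0, -1, -5, -10, -17, -20, -4]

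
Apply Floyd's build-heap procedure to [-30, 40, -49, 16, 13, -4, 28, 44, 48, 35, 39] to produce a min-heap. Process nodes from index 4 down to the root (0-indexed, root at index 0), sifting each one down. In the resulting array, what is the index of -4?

5

sift down from index 4: already satisfies heap property
sift down from index 3: already satisfies heap property
sift down from index 2: already satisfies heap property
sift down from index 1:
  40 vs smaller child 13 at index 4, swap → [-30, 13, -49, 16, 40, -4, 28, 44, 48, 35, 39]
  40 vs smaller child 35 at index 9, swap → [-30, 13, -49, 16, 35, -4, 28, 44, 48, 40, 39]
sift down from index 0:
  -30 vs smaller child -49 at index 2, swap → [-49, 13, -30, 16, 35, -4, 28, 44, 48, 40, 39]
resulting array: [-49, 13, -30, 16, 35, -4, 28, 44, 48, 40, 39]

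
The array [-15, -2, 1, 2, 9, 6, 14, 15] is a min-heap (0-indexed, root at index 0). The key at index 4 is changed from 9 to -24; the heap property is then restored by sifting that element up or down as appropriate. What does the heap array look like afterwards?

set index 4 from 9 to -24 → [-15, -2, 1, 2, -24, 6, 14, 15]
-24 < parent -2 at index 1, swap → [-15, -24, 1, 2, -2, 6, 14, 15]
-24 < parent -15 at index 0, swap → [-24, -15, 1, 2, -2, 6, 14, 15]

[-24, -15, 1, 2, -2, 6, 14, 15]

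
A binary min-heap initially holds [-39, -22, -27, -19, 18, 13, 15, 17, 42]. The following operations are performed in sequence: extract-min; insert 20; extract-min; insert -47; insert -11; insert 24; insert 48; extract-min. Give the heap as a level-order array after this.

extract-min → returns -39:
  remove root -39; move last element 42 to root → [42, -22, -27, -19, 18, 13, 15, 17]
  42 vs smaller child -27 at index 2, swap → [-27, -22, 42, -19, 18, 13, 15, 17]
  42 vs smaller child 13 at index 5, swap → [-27, -22, 13, -19, 18, 42, 15, 17]
insert 20:
  append 20 at index 8 → [-27, -22, 13, -19, 18, 42, 15, 17, 20] (no swap needed)
extract-min → returns -27:
  remove root -27; move last element 20 to root → [20, -22, 13, -19, 18, 42, 15, 17]
  20 vs smaller child -22 at index 1, swap → [-22, 20, 13, -19, 18, 42, 15, 17]
  20 vs smaller child -19 at index 3, swap → [-22, -19, 13, 20, 18, 42, 15, 17]
  20 vs only child 17 at index 7, swap → [-22, -19, 13, 17, 18, 42, 15, 20]
insert -47:
  append -47 at index 8 → [-22, -19, 13, 17, 18, 42, 15, 20, -47]
  -47 < parent 17 at index 3, swap → [-22, -19, 13, -47, 18, 42, 15, 20, 17]
  -47 < parent -19 at index 1, swap → [-22, -47, 13, -19, 18, 42, 15, 20, 17]
  -47 < parent -22 at index 0, swap → [-47, -22, 13, -19, 18, 42, 15, 20, 17]
insert -11:
  append -11 at index 9 → [-47, -22, 13, -19, 18, 42, 15, 20, 17, -11]
  -11 < parent 18 at index 4, swap → [-47, -22, 13, -19, -11, 42, 15, 20, 17, 18]
insert 24:
  append 24 at index 10 → [-47, -22, 13, -19, -11, 42, 15, 20, 17, 18, 24] (no swap needed)
insert 48:
  append 48 at index 11 → [-47, -22, 13, -19, -11, 42, 15, 20, 17, 18, 24, 48] (no swap needed)
extract-min → returns -47:
  remove root -47; move last element 48 to root → [48, -22, 13, -19, -11, 42, 15, 20, 17, 18, 24]
  48 vs smaller child -22 at index 1, swap → [-22, 48, 13, -19, -11, 42, 15, 20, 17, 18, 24]
  48 vs smaller child -19 at index 3, swap → [-22, -19, 13, 48, -11, 42, 15, 20, 17, 18, 24]
  48 vs smaller child 17 at index 8, swap → [-22, -19, 13, 17, -11, 42, 15, 20, 48, 18, 24]

[-22, -19, 13, 17, -11, 42, 15, 20, 48, 18, 24]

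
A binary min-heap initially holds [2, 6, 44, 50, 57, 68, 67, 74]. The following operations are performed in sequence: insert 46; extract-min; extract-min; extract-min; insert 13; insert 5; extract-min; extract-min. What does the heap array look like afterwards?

insert 46:
  append 46 at index 8 → [2, 6, 44, 50, 57, 68, 67, 74, 46]
  46 < parent 50 at index 3, swap → [2, 6, 44, 46, 57, 68, 67, 74, 50]
extract-min → returns 2:
  remove root 2; move last element 50 to root → [50, 6, 44, 46, 57, 68, 67, 74]
  50 vs smaller child 6 at index 1, swap → [6, 50, 44, 46, 57, 68, 67, 74]
  50 vs smaller child 46 at index 3, swap → [6, 46, 44, 50, 57, 68, 67, 74]
extract-min → returns 6:
  remove root 6; move last element 74 to root → [74, 46, 44, 50, 57, 68, 67]
  74 vs smaller child 44 at index 2, swap → [44, 46, 74, 50, 57, 68, 67]
  74 vs smaller child 67 at index 6, swap → [44, 46, 67, 50, 57, 68, 74]
extract-min → returns 44:
  remove root 44; move last element 74 to root → [74, 46, 67, 50, 57, 68]
  74 vs smaller child 46 at index 1, swap → [46, 74, 67, 50, 57, 68]
  74 vs smaller child 50 at index 3, swap → [46, 50, 67, 74, 57, 68]
insert 13:
  append 13 at index 6 → [46, 50, 67, 74, 57, 68, 13]
  13 < parent 67 at index 2, swap → [46, 50, 13, 74, 57, 68, 67]
  13 < parent 46 at index 0, swap → [13, 50, 46, 74, 57, 68, 67]
insert 5:
  append 5 at index 7 → [13, 50, 46, 74, 57, 68, 67, 5]
  5 < parent 74 at index 3, swap → [13, 50, 46, 5, 57, 68, 67, 74]
  5 < parent 50 at index 1, swap → [13, 5, 46, 50, 57, 68, 67, 74]
  5 < parent 13 at index 0, swap → [5, 13, 46, 50, 57, 68, 67, 74]
extract-min → returns 5:
  remove root 5; move last element 74 to root → [74, 13, 46, 50, 57, 68, 67]
  74 vs smaller child 13 at index 1, swap → [13, 74, 46, 50, 57, 68, 67]
  74 vs smaller child 50 at index 3, swap → [13, 50, 46, 74, 57, 68, 67]
extract-min → returns 13:
  remove root 13; move last element 67 to root → [67, 50, 46, 74, 57, 68]
  67 vs smaller child 46 at index 2, swap → [46, 50, 67, 74, 57, 68]

[46, 50, 67, 74, 57, 68]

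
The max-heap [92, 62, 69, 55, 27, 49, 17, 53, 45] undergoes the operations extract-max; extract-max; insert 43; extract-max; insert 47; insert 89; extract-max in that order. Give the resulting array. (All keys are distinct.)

extract-max → returns 92:
  remove root 92; move last element 45 to root → [45, 62, 69, 55, 27, 49, 17, 53]
  45 vs larger child 69 at index 2, swap → [69, 62, 45, 55, 27, 49, 17, 53]
  45 vs larger child 49 at index 5, swap → [69, 62, 49, 55, 27, 45, 17, 53]
extract-max → returns 69:
  remove root 69; move last element 53 to root → [53, 62, 49, 55, 27, 45, 17]
  53 vs larger child 62 at index 1, swap → [62, 53, 49, 55, 27, 45, 17]
  53 vs larger child 55 at index 3, swap → [62, 55, 49, 53, 27, 45, 17]
insert 43:
  append 43 at index 7 → [62, 55, 49, 53, 27, 45, 17, 43] (no swap needed)
extract-max → returns 62:
  remove root 62; move last element 43 to root → [43, 55, 49, 53, 27, 45, 17]
  43 vs larger child 55 at index 1, swap → [55, 43, 49, 53, 27, 45, 17]
  43 vs larger child 53 at index 3, swap → [55, 53, 49, 43, 27, 45, 17]
insert 47:
  append 47 at index 7 → [55, 53, 49, 43, 27, 45, 17, 47]
  47 > parent 43 at index 3, swap → [55, 53, 49, 47, 27, 45, 17, 43]
insert 89:
  append 89 at index 8 → [55, 53, 49, 47, 27, 45, 17, 43, 89]
  89 > parent 47 at index 3, swap → [55, 53, 49, 89, 27, 45, 17, 43, 47]
  89 > parent 53 at index 1, swap → [55, 89, 49, 53, 27, 45, 17, 43, 47]
  89 > parent 55 at index 0, swap → [89, 55, 49, 53, 27, 45, 17, 43, 47]
extract-max → returns 89:
  remove root 89; move last element 47 to root → [47, 55, 49, 53, 27, 45, 17, 43]
  47 vs larger child 55 at index 1, swap → [55, 47, 49, 53, 27, 45, 17, 43]
  47 vs larger child 53 at index 3, swap → [55, 53, 49, 47, 27, 45, 17, 43]

[55, 53, 49, 47, 27, 45, 17, 43]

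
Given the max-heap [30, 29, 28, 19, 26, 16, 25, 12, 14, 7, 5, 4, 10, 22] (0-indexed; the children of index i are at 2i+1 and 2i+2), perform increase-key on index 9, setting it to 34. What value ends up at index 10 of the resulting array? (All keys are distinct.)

set index 9 from 7 to 34 → [30, 29, 28, 19, 26, 16, 25, 12, 14, 34, 5, 4, 10, 22]
34 > parent 26 at index 4, swap → [30, 29, 28, 19, 34, 16, 25, 12, 14, 26, 5, 4, 10, 22]
34 > parent 29 at index 1, swap → [30, 34, 28, 19, 29, 16, 25, 12, 14, 26, 5, 4, 10, 22]
34 > parent 30 at index 0, swap → [34, 30, 28, 19, 29, 16, 25, 12, 14, 26, 5, 4, 10, 22]
resulting array: [34, 30, 28, 19, 29, 16, 25, 12, 14, 26, 5, 4, 10, 22]

5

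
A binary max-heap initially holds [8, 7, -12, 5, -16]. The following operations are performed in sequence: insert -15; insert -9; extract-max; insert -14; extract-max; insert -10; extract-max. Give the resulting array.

[-9, -12, -10, -14, -16, -15]

insert -15:
  append -15 at index 5 → [8, 7, -12, 5, -16, -15] (no swap needed)
insert -9:
  append -9 at index 6 → [8, 7, -12, 5, -16, -15, -9]
  -9 > parent -12 at index 2, swap → [8, 7, -9, 5, -16, -15, -12]
extract-max → returns 8:
  remove root 8; move last element -12 to root → [-12, 7, -9, 5, -16, -15]
  -12 vs larger child 7 at index 1, swap → [7, -12, -9, 5, -16, -15]
  -12 vs larger child 5 at index 3, swap → [7, 5, -9, -12, -16, -15]
insert -14:
  append -14 at index 6 → [7, 5, -9, -12, -16, -15, -14] (no swap needed)
extract-max → returns 7:
  remove root 7; move last element -14 to root → [-14, 5, -9, -12, -16, -15]
  -14 vs larger child 5 at index 1, swap → [5, -14, -9, -12, -16, -15]
  -14 vs larger child -12 at index 3, swap → [5, -12, -9, -14, -16, -15]
insert -10:
  append -10 at index 6 → [5, -12, -9, -14, -16, -15, -10] (no swap needed)
extract-max → returns 5:
  remove root 5; move last element -10 to root → [-10, -12, -9, -14, -16, -15]
  -10 vs larger child -9 at index 2, swap → [-9, -12, -10, -14, -16, -15]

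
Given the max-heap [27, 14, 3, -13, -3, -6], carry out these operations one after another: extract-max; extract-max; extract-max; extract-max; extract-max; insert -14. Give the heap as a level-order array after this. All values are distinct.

extract-max → returns 27:
  remove root 27; move last element -6 to root → [-6, 14, 3, -13, -3]
  -6 vs larger child 14 at index 1, swap → [14, -6, 3, -13, -3]
  -6 vs larger child -3 at index 4, swap → [14, -3, 3, -13, -6]
extract-max → returns 14:
  remove root 14; move last element -6 to root → [-6, -3, 3, -13]
  -6 vs larger child 3 at index 2, swap → [3, -3, -6, -13]
extract-max → returns 3:
  remove root 3; move last element -13 to root → [-13, -3, -6]
  -13 vs larger child -3 at index 1, swap → [-3, -13, -6]
extract-max → returns -3:
  remove root -3; move last element -6 to root → [-6, -13] (no swap needed)
extract-max → returns -6:
  remove root -6; move last element -13 to root → [-13] (no swap needed)
insert -14:
  append -14 at index 1 → [-13, -14] (no swap needed)

[-13, -14]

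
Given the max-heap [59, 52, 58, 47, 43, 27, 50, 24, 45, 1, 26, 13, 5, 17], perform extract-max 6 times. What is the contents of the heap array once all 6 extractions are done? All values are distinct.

[43, 26, 27, 24, 1, 13, 17, 5]

extract-max #1 returns 59:
  remove root 59; move last element 17 to root → [17, 52, 58, 47, 43, 27, 50, 24, 45, 1, 26, 13, 5]
  17 vs larger child 58 at index 2, swap → [58, 52, 17, 47, 43, 27, 50, 24, 45, 1, 26, 13, 5]
  17 vs larger child 50 at index 6, swap → [58, 52, 50, 47, 43, 27, 17, 24, 45, 1, 26, 13, 5]
extract-max #2 returns 58:
  remove root 58; move last element 5 to root → [5, 52, 50, 47, 43, 27, 17, 24, 45, 1, 26, 13]
  5 vs larger child 52 at index 1, swap → [52, 5, 50, 47, 43, 27, 17, 24, 45, 1, 26, 13]
  5 vs larger child 47 at index 3, swap → [52, 47, 50, 5, 43, 27, 17, 24, 45, 1, 26, 13]
  5 vs larger child 45 at index 8, swap → [52, 47, 50, 45, 43, 27, 17, 24, 5, 1, 26, 13]
extract-max #3 returns 52:
  remove root 52; move last element 13 to root → [13, 47, 50, 45, 43, 27, 17, 24, 5, 1, 26]
  13 vs larger child 50 at index 2, swap → [50, 47, 13, 45, 43, 27, 17, 24, 5, 1, 26]
  13 vs larger child 27 at index 5, swap → [50, 47, 27, 45, 43, 13, 17, 24, 5, 1, 26]
extract-max #4 returns 50:
  remove root 50; move last element 26 to root → [26, 47, 27, 45, 43, 13, 17, 24, 5, 1]
  26 vs larger child 47 at index 1, swap → [47, 26, 27, 45, 43, 13, 17, 24, 5, 1]
  26 vs larger child 45 at index 3, swap → [47, 45, 27, 26, 43, 13, 17, 24, 5, 1]
extract-max #5 returns 47:
  remove root 47; move last element 1 to root → [1, 45, 27, 26, 43, 13, 17, 24, 5]
  1 vs larger child 45 at index 1, swap → [45, 1, 27, 26, 43, 13, 17, 24, 5]
  1 vs larger child 43 at index 4, swap → [45, 43, 27, 26, 1, 13, 17, 24, 5]
extract-max #6 returns 45:
  remove root 45; move last element 5 to root → [5, 43, 27, 26, 1, 13, 17, 24]
  5 vs larger child 43 at index 1, swap → [43, 5, 27, 26, 1, 13, 17, 24]
  5 vs larger child 26 at index 3, swap → [43, 26, 27, 5, 1, 13, 17, 24]
  5 vs only child 24 at index 7, swap → [43, 26, 27, 24, 1, 13, 17, 5]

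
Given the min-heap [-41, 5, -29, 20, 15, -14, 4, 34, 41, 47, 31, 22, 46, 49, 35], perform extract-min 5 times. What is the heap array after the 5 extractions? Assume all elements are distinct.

extract-min #1 returns -41:
  remove root -41; move last element 35 to root → [35, 5, -29, 20, 15, -14, 4, 34, 41, 47, 31, 22, 46, 49]
  35 vs smaller child -29 at index 2, swap → [-29, 5, 35, 20, 15, -14, 4, 34, 41, 47, 31, 22, 46, 49]
  35 vs smaller child -14 at index 5, swap → [-29, 5, -14, 20, 15, 35, 4, 34, 41, 47, 31, 22, 46, 49]
  35 vs smaller child 22 at index 11, swap → [-29, 5, -14, 20, 15, 22, 4, 34, 41, 47, 31, 35, 46, 49]
extract-min #2 returns -29:
  remove root -29; move last element 49 to root → [49, 5, -14, 20, 15, 22, 4, 34, 41, 47, 31, 35, 46]
  49 vs smaller child -14 at index 2, swap → [-14, 5, 49, 20, 15, 22, 4, 34, 41, 47, 31, 35, 46]
  49 vs smaller child 4 at index 6, swap → [-14, 5, 4, 20, 15, 22, 49, 34, 41, 47, 31, 35, 46]
extract-min #3 returns -14:
  remove root -14; move last element 46 to root → [46, 5, 4, 20, 15, 22, 49, 34, 41, 47, 31, 35]
  46 vs smaller child 4 at index 2, swap → [4, 5, 46, 20, 15, 22, 49, 34, 41, 47, 31, 35]
  46 vs smaller child 22 at index 5, swap → [4, 5, 22, 20, 15, 46, 49, 34, 41, 47, 31, 35]
  46 vs only child 35 at index 11, swap → [4, 5, 22, 20, 15, 35, 49, 34, 41, 47, 31, 46]
extract-min #4 returns 4:
  remove root 4; move last element 46 to root → [46, 5, 22, 20, 15, 35, 49, 34, 41, 47, 31]
  46 vs smaller child 5 at index 1, swap → [5, 46, 22, 20, 15, 35, 49, 34, 41, 47, 31]
  46 vs smaller child 15 at index 4, swap → [5, 15, 22, 20, 46, 35, 49, 34, 41, 47, 31]
  46 vs smaller child 31 at index 10, swap → [5, 15, 22, 20, 31, 35, 49, 34, 41, 47, 46]
extract-min #5 returns 5:
  remove root 5; move last element 46 to root → [46, 15, 22, 20, 31, 35, 49, 34, 41, 47]
  46 vs smaller child 15 at index 1, swap → [15, 46, 22, 20, 31, 35, 49, 34, 41, 47]
  46 vs smaller child 20 at index 3, swap → [15, 20, 22, 46, 31, 35, 49, 34, 41, 47]
  46 vs smaller child 34 at index 7, swap → [15, 20, 22, 34, 31, 35, 49, 46, 41, 47]

[15, 20, 22, 34, 31, 35, 49, 46, 41, 47]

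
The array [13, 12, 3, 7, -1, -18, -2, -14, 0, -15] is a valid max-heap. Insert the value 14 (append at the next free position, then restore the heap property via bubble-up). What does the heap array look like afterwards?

append 14 at index 10 → [13, 12, 3, 7, -1, -18, -2, -14, 0, -15, 14]
14 > parent -1 at index 4, swap → [13, 12, 3, 7, 14, -18, -2, -14, 0, -15, -1]
14 > parent 12 at index 1, swap → [13, 14, 3, 7, 12, -18, -2, -14, 0, -15, -1]
14 > parent 13 at index 0, swap → [14, 13, 3, 7, 12, -18, -2, -14, 0, -15, -1]

[14, 13, 3, 7, 12, -18, -2, -14, 0, -15, -1]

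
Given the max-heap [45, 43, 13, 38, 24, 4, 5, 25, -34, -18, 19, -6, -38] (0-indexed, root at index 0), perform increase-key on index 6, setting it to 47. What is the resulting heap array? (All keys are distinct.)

set index 6 from 5 to 47 → [45, 43, 13, 38, 24, 4, 47, 25, -34, -18, 19, -6, -38]
47 > parent 13 at index 2, swap → [45, 43, 47, 38, 24, 4, 13, 25, -34, -18, 19, -6, -38]
47 > parent 45 at index 0, swap → [47, 43, 45, 38, 24, 4, 13, 25, -34, -18, 19, -6, -38]

[47, 43, 45, 38, 24, 4, 13, 25, -34, -18, 19, -6, -38]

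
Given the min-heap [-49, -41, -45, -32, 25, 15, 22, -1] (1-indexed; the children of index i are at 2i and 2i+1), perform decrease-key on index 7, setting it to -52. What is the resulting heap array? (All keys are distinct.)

[-52, -41, -49, -32, 25, 15, -45, -1]

set index 7 from 22 to -52 → [-49, -41, -45, -32, 25, 15, -52, -1]
-52 < parent -45 at index 3, swap → [-49, -41, -52, -32, 25, 15, -45, -1]
-52 < parent -49 at index 1, swap → [-52, -41, -49, -32, 25, 15, -45, -1]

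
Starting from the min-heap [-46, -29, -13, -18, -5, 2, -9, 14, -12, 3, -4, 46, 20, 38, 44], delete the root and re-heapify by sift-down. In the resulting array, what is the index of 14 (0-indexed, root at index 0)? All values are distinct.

remove root -46; move last element 44 to root → [44, -29, -13, -18, -5, 2, -9, 14, -12, 3, -4, 46, 20, 38]
44 vs smaller child -29 at index 1, swap → [-29, 44, -13, -18, -5, 2, -9, 14, -12, 3, -4, 46, 20, 38]
44 vs smaller child -18 at index 3, swap → [-29, -18, -13, 44, -5, 2, -9, 14, -12, 3, -4, 46, 20, 38]
44 vs smaller child -12 at index 8, swap → [-29, -18, -13, -12, -5, 2, -9, 14, 44, 3, -4, 46, 20, 38]
resulting array: [-29, -18, -13, -12, -5, 2, -9, 14, 44, 3, -4, 46, 20, 38]

7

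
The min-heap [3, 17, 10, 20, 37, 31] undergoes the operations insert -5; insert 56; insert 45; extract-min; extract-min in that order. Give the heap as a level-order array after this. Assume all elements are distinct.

[10, 17, 31, 20, 37, 56, 45]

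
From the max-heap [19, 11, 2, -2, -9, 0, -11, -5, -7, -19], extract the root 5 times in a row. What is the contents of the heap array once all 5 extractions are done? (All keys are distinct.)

[-5, -9, -7, -11, -19]

extract-max #1 returns 19:
  remove root 19; move last element -19 to root → [-19, 11, 2, -2, -9, 0, -11, -5, -7]
  -19 vs larger child 11 at index 1, swap → [11, -19, 2, -2, -9, 0, -11, -5, -7]
  -19 vs larger child -2 at index 3, swap → [11, -2, 2, -19, -9, 0, -11, -5, -7]
  -19 vs larger child -5 at index 7, swap → [11, -2, 2, -5, -9, 0, -11, -19, -7]
extract-max #2 returns 11:
  remove root 11; move last element -7 to root → [-7, -2, 2, -5, -9, 0, -11, -19]
  -7 vs larger child 2 at index 2, swap → [2, -2, -7, -5, -9, 0, -11, -19]
  -7 vs larger child 0 at index 5, swap → [2, -2, 0, -5, -9, -7, -11, -19]
extract-max #3 returns 2:
  remove root 2; move last element -19 to root → [-19, -2, 0, -5, -9, -7, -11]
  -19 vs larger child 0 at index 2, swap → [0, -2, -19, -5, -9, -7, -11]
  -19 vs larger child -7 at index 5, swap → [0, -2, -7, -5, -9, -19, -11]
extract-max #4 returns 0:
  remove root 0; move last element -11 to root → [-11, -2, -7, -5, -9, -19]
  -11 vs larger child -2 at index 1, swap → [-2, -11, -7, -5, -9, -19]
  -11 vs larger child -5 at index 3, swap → [-2, -5, -7, -11, -9, -19]
extract-max #5 returns -2:
  remove root -2; move last element -19 to root → [-19, -5, -7, -11, -9]
  -19 vs larger child -5 at index 1, swap → [-5, -19, -7, -11, -9]
  -19 vs larger child -9 at index 4, swap → [-5, -9, -7, -11, -19]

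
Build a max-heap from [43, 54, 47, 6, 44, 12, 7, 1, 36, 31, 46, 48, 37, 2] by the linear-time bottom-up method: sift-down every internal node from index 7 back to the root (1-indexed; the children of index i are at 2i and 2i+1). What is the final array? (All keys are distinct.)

[54, 46, 48, 36, 44, 47, 7, 1, 6, 31, 43, 12, 37, 2]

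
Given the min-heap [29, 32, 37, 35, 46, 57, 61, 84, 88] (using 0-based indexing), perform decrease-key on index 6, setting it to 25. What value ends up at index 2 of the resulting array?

29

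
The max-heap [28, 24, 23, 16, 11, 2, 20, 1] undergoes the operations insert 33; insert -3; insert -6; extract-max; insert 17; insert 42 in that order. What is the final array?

[42, 24, 28, 16, 17, 23, 20, 1, -6, -3, 11, 2]

insert 33:
  append 33 at index 8 → [28, 24, 23, 16, 11, 2, 20, 1, 33]
  33 > parent 16 at index 3, swap → [28, 24, 23, 33, 11, 2, 20, 1, 16]
  33 > parent 24 at index 1, swap → [28, 33, 23, 24, 11, 2, 20, 1, 16]
  33 > parent 28 at index 0, swap → [33, 28, 23, 24, 11, 2, 20, 1, 16]
insert -3:
  append -3 at index 9 → [33, 28, 23, 24, 11, 2, 20, 1, 16, -3] (no swap needed)
insert -6:
  append -6 at index 10 → [33, 28, 23, 24, 11, 2, 20, 1, 16, -3, -6] (no swap needed)
extract-max → returns 33:
  remove root 33; move last element -6 to root → [-6, 28, 23, 24, 11, 2, 20, 1, 16, -3]
  -6 vs larger child 28 at index 1, swap → [28, -6, 23, 24, 11, 2, 20, 1, 16, -3]
  -6 vs larger child 24 at index 3, swap → [28, 24, 23, -6, 11, 2, 20, 1, 16, -3]
  -6 vs larger child 16 at index 8, swap → [28, 24, 23, 16, 11, 2, 20, 1, -6, -3]
insert 17:
  append 17 at index 10 → [28, 24, 23, 16, 11, 2, 20, 1, -6, -3, 17]
  17 > parent 11 at index 4, swap → [28, 24, 23, 16, 17, 2, 20, 1, -6, -3, 11]
insert 42:
  append 42 at index 11 → [28, 24, 23, 16, 17, 2, 20, 1, -6, -3, 11, 42]
  42 > parent 2 at index 5, swap → [28, 24, 23, 16, 17, 42, 20, 1, -6, -3, 11, 2]
  42 > parent 23 at index 2, swap → [28, 24, 42, 16, 17, 23, 20, 1, -6, -3, 11, 2]
  42 > parent 28 at index 0, swap → [42, 24, 28, 16, 17, 23, 20, 1, -6, -3, 11, 2]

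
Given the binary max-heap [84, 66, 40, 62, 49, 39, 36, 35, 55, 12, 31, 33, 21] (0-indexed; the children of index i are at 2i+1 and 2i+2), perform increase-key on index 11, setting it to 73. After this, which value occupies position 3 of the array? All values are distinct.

set index 11 from 33 to 73 → [84, 66, 40, 62, 49, 39, 36, 35, 55, 12, 31, 73, 21]
73 > parent 39 at index 5, swap → [84, 66, 40, 62, 49, 73, 36, 35, 55, 12, 31, 39, 21]
73 > parent 40 at index 2, swap → [84, 66, 73, 62, 49, 40, 36, 35, 55, 12, 31, 39, 21]
resulting array: [84, 66, 73, 62, 49, 40, 36, 35, 55, 12, 31, 39, 21]

62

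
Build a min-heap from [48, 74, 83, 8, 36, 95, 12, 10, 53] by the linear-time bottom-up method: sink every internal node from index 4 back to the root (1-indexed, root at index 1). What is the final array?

sift down from index 4: already satisfies heap property
sift down from index 3:
  83 vs smaller child 12 at index 7, swap → [48, 74, 12, 8, 36, 95, 83, 10, 53]
sift down from index 2:
  74 vs smaller child 8 at index 4, swap → [48, 8, 12, 74, 36, 95, 83, 10, 53]
  74 vs smaller child 10 at index 8, swap → [48, 8, 12, 10, 36, 95, 83, 74, 53]
sift down from index 1:
  48 vs smaller child 8 at index 2, swap → [8, 48, 12, 10, 36, 95, 83, 74, 53]
  48 vs smaller child 10 at index 4, swap → [8, 10, 12, 48, 36, 95, 83, 74, 53]

[8, 10, 12, 48, 36, 95, 83, 74, 53]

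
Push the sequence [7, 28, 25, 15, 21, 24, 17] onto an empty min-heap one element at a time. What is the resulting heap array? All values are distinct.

[7, 15, 17, 28, 21, 25, 24]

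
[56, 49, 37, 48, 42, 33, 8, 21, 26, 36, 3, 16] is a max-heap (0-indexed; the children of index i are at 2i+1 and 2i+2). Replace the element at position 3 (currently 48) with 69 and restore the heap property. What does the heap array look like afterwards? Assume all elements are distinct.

set index 3 from 48 to 69 → [56, 49, 37, 69, 42, 33, 8, 21, 26, 36, 3, 16]
69 > parent 49 at index 1, swap → [56, 69, 37, 49, 42, 33, 8, 21, 26, 36, 3, 16]
69 > parent 56 at index 0, swap → [69, 56, 37, 49, 42, 33, 8, 21, 26, 36, 3, 16]

[69, 56, 37, 49, 42, 33, 8, 21, 26, 36, 3, 16]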